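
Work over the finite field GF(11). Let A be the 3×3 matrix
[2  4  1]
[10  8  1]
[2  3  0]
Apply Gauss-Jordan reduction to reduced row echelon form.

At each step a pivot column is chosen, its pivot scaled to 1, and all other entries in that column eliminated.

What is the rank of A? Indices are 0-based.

rank = 3

step 1: normalize row 0 (÷2) = (1, 2, 6)
  row 1: subtract 10×row0 = (0, 10, 7)
  row 2: subtract 2×row0 = (0, 10, 10)
step 2: normalize row 1 (÷10) = (0, 1, 4)
  row 0: subtract 2×row1 = (1, 0, 9)
  row 2: subtract 10×row1 = (0, 0, 3)
step 3: normalize row 2 (÷3) = (0, 0, 1)
  row 0: subtract 9×row2 = (1, 0, 0)
  row 1: subtract 4×row2 = (0, 1, 0)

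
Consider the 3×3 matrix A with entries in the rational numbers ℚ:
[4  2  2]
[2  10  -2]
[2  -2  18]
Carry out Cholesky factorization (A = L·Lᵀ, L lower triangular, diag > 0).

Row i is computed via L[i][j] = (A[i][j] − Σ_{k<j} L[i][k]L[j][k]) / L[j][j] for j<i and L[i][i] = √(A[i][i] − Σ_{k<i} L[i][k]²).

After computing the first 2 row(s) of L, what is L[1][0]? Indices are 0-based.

Step 1: L[0][0] = √(4) = 2.
  L[1][0] = (2) / L[0][0] = 1.
Step 2: L[1][1] = √(9) = 3.

L[1][0] = 1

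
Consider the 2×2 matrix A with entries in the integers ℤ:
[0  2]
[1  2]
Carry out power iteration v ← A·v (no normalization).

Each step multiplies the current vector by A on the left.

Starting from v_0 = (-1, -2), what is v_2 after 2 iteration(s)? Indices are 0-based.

v_0 = (-1, -2).
v_1 = A·v_0 = (-4, -5).
v_2 = A·v_1 = (-10, -14).

v_2 = (-10, -14)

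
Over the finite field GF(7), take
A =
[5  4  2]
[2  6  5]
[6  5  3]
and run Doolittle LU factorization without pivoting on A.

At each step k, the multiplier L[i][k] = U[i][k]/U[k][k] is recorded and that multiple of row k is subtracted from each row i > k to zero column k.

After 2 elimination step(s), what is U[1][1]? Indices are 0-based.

U[1][1] = 3

Step 1: pivot at (0,0) is 5.
  row1 ← row1 − (6)·row0  ⇒  L[1][0]=6, U row1=(0, 3, 0)
  row2 ← row2 − (4)·row0  ⇒  L[2][0]=4, U row2=(0, 3, 2)
Step 2: pivot at (1,1) is 3.
  row2 ← row2 − (1)·row1  ⇒  L[2][1]=1, U row2=(0, 0, 2)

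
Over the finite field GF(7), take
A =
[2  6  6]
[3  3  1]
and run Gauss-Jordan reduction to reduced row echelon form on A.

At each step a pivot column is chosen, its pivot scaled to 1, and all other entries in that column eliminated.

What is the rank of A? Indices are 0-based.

[1] R0 /= 2  ⇒  (1, 3, 3)
     R1 -= 3·R0  ⇒  (0, 1, 6)
[2] R1 /= 1  ⇒  (0, 1, 6)
     R0 -= 3·R1  ⇒  (1, 0, 6)

rank = 2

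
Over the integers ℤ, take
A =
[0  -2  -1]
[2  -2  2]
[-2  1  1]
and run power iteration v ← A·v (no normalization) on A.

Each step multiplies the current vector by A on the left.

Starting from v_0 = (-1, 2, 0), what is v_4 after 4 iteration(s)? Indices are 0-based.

v_0 = (-1, 2, 0).
v_1 = A·v_0 = (-4, -6, 4).
v_2 = A·v_1 = (8, 12, 6).
v_3 = A·v_2 = (-30, 4, 2).
v_4 = A·v_3 = (-10, -64, 66).

v_4 = (-10, -64, 66)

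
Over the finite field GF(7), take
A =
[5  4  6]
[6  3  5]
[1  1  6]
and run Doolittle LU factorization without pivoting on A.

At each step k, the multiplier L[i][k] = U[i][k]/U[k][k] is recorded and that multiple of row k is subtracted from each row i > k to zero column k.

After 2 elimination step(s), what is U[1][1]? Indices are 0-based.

U[1][1] = 1

k=0: U[0][0]=5
  eliminate (1,0): mult=4, new row 1: (0, 1, 2); set L[1][0]=4
  eliminate (2,0): mult=3, new row 2: (0, 3, 2); set L[2][0]=3
k=1: U[1][1]=1
  eliminate (2,1): mult=3, new row 2: (0, 0, 3); set L[2][1]=3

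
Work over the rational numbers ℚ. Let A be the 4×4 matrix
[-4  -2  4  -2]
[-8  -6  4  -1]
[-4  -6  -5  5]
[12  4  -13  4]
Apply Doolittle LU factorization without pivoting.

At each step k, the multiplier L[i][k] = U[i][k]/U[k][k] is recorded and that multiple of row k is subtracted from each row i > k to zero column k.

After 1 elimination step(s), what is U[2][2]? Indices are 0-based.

U[2][2] = -9

Step 1: pivot at (0,0) is -4.
  row1 ← row1 − (2)·row0  ⇒  L[1][0]=2, U row1=(0, -2, -4, 3)
  row2 ← row2 − (1)·row0  ⇒  L[2][0]=1, U row2=(0, -4, -9, 7)
  row3 ← row3 − (-3)·row0  ⇒  L[3][0]=-3, U row3=(0, -2, -1, -2)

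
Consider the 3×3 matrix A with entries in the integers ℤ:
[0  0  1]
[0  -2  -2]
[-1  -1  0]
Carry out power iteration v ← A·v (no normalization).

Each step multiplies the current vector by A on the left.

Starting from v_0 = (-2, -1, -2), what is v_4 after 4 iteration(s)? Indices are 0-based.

v_0 = (-2, -1, -2).
v_1 = A·v_0 = (-2, 6, 3).
v_2 = A·v_1 = (3, -18, -4).
v_3 = A·v_2 = (-4, 44, 15).
v_4 = A·v_3 = (15, -118, -40).

v_4 = (15, -118, -40)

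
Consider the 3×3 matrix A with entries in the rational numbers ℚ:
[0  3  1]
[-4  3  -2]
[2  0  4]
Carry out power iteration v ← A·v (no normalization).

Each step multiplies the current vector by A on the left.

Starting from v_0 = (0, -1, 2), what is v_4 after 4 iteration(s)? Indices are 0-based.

v_4 = (-227, -233, 238)

v_0 = (0, -1, 2).
v_1 = A·v_0 = (-1, -7, 8).
v_2 = A·v_1 = (-13, -33, 30).
v_3 = A·v_2 = (-69, -107, 94).
v_4 = A·v_3 = (-227, -233, 238).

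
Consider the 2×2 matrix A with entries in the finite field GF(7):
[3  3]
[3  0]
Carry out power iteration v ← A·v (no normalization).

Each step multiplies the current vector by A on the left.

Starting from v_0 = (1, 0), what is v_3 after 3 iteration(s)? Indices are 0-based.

v_0 = (1, 0).
v_1 = A·v_0 = (3, 3).
v_2 = A·v_1 = (4, 2).
v_3 = A·v_2 = (4, 5).

v_3 = (4, 5)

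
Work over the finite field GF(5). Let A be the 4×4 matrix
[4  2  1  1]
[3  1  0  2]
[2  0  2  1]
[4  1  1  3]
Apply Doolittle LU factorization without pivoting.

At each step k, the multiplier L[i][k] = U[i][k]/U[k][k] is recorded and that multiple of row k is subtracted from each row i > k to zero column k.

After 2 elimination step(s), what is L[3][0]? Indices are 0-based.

L[3][0] = 1

Step 1: pivot at (0,0) is 4.
  row1 ← row1 − (2)·row0  ⇒  L[1][0]=2, U row1=(0, 2, 3, 0)
  row2 ← row2 − (3)·row0  ⇒  L[2][0]=3, U row2=(0, 4, 4, 3)
  row3 ← row3 − (1)·row0  ⇒  L[3][0]=1, U row3=(0, 4, 0, 2)
Step 2: pivot at (1,1) is 2.
  row2 ← row2 − (2)·row1  ⇒  L[2][1]=2, U row2=(0, 0, 3, 3)
  row3 ← row3 − (2)·row1  ⇒  L[3][1]=2, U row3=(0, 0, 4, 2)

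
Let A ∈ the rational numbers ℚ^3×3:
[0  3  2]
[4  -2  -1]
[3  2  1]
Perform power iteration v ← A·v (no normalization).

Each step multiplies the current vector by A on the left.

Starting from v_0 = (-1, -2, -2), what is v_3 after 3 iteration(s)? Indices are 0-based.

v_3 = (-175, 57, -141)

v_0 = (-1, -2, -2).
v_1 = A·v_0 = (-10, 2, -9).
v_2 = A·v_1 = (-12, -35, -35).
v_3 = A·v_2 = (-175, 57, -141).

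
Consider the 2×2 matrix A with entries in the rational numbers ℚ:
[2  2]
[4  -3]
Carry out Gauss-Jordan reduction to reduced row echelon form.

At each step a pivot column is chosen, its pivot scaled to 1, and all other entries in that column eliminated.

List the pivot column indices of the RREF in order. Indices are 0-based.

step 1: normalize row 0 (÷2) = (1, 1)
  row 1: subtract 4×row0 = (0, -7)
step 2: normalize row 1 (÷-7) = (0, 1)
  row 0: subtract 1×row1 = (1, 0)

pivot columns: 0, 1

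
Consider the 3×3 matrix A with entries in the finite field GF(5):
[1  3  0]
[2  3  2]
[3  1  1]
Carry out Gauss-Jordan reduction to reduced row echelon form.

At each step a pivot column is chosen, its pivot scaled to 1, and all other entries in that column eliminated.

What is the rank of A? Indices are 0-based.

[1] R0 /= 1  ⇒  (1, 3, 0)
     R1 -= 2·R0  ⇒  (0, 2, 2)
     R2 -= 3·R0  ⇒  (0, 2, 1)
[2] R1 /= 2  ⇒  (0, 1, 1)
     R0 -= 3·R1  ⇒  (1, 0, 2)
     R2 -= 2·R1  ⇒  (0, 0, 4)
[3] R2 /= 4  ⇒  (0, 0, 1)
     R0 -= 2·R2  ⇒  (1, 0, 0)
     R1 -= 1·R2  ⇒  (0, 1, 0)

rank = 3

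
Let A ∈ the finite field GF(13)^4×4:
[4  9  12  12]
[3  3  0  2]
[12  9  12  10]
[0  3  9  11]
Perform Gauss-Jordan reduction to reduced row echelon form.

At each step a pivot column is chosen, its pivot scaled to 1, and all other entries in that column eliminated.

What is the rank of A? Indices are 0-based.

rank = 4

step 1: normalize row 0 (÷4) = (1, 12, 3, 3)
  row 1: subtract 3×row0 = (0, 6, 4, 6)
  row 2: subtract 12×row0 = (0, 8, 2, 0)
step 2: normalize row 1 (÷6) = (0, 1, 5, 1)
  row 0: subtract 12×row1 = (1, 0, 8, 4)
  row 2: subtract 8×row1 = (0, 0, 1, 5)
  row 3: subtract 3×row1 = (0, 0, 7, 8)
step 3: normalize row 2 (÷1) = (0, 0, 1, 5)
  row 0: subtract 8×row2 = (1, 0, 0, 3)
  row 1: subtract 5×row2 = (0, 1, 0, 2)
  row 3: subtract 7×row2 = (0, 0, 0, 12)
step 4: normalize row 3 (÷12) = (0, 0, 0, 1)
  row 0: subtract 3×row3 = (1, 0, 0, 0)
  row 1: subtract 2×row3 = (0, 1, 0, 0)
  row 2: subtract 5×row3 = (0, 0, 1, 0)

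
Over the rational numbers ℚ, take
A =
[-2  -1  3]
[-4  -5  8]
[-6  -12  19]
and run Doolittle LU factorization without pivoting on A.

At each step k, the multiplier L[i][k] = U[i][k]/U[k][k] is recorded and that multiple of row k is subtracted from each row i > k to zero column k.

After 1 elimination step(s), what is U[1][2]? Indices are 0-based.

Step 1: pivot at (0,0) is -2.
  row1 ← row1 − (2)·row0  ⇒  L[1][0]=2, U row1=(0, -3, 2)
  row2 ← row2 − (3)·row0  ⇒  L[2][0]=3, U row2=(0, -9, 10)

U[1][2] = 2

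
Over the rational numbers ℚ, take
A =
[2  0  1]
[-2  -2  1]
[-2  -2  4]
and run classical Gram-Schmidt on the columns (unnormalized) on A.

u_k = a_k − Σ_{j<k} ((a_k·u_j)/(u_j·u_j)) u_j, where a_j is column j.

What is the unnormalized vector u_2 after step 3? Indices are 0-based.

u_2 = (0, -3/2, 3/2)

Step 1: u_0 = a_0 = (2, -2, -2).
Step 2: u_1 = a_1 − (2/3)·u_0 = (-4/3, -2/3, -2/3).
Step 3: u_2 = a_2 − (-2/3)·u_0 − (-7/4)·u_1 = (0, -3/2, 3/2).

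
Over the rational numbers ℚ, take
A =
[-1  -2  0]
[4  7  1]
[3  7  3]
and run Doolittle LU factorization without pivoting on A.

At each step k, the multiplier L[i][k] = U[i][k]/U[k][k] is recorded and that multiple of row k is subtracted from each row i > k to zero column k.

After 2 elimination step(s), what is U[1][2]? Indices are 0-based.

U[1][2] = 1

[col 0] pivot -1
  R1 -= -4*R0 → (0, -1, 1)  (L[1][0] := -4)
  R2 -= -3*R0 → (0, 1, 3)  (L[2][0] := -3)
[col 1] pivot -1
  R2 -= -1*R1 → (0, 0, 4)  (L[2][1] := -1)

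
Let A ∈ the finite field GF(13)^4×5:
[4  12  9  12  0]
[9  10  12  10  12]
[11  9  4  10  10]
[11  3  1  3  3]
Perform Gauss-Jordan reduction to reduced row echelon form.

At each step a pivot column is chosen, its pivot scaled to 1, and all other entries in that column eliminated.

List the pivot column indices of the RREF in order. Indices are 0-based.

pivot columns: 0, 1, 2, 3

step 1: normalize row 0 (÷4) = (1, 3, 12, 3, 0)
  row 1: subtract 9×row0 = (0, 9, 8, 9, 12)
  row 2: subtract 11×row0 = (0, 2, 2, 3, 10)
  row 3: subtract 11×row0 = (0, 9, 12, 9, 3)
step 2: normalize row 1 (÷9) = (0, 1, 11, 1, 10)
  row 0: subtract 3×row1 = (1, 0, 5, 0, 9)
  row 2: subtract 2×row1 = (0, 0, 6, 1, 3)
  row 3: subtract 9×row1 = (0, 0, 4, 0, 4)
step 3: normalize row 2 (÷6) = (0, 0, 1, 11, 7)
  row 0: subtract 5×row2 = (1, 0, 0, 10, 0)
  row 1: subtract 11×row2 = (0, 1, 0, 10, 11)
  row 3: subtract 4×row2 = (0, 0, 0, 8, 2)
step 4: normalize row 3 (÷8) = (0, 0, 0, 1, 10)
  row 0: subtract 10×row3 = (1, 0, 0, 0, 4)
  row 1: subtract 10×row3 = (0, 1, 0, 0, 2)
  row 2: subtract 11×row3 = (0, 0, 1, 0, 1)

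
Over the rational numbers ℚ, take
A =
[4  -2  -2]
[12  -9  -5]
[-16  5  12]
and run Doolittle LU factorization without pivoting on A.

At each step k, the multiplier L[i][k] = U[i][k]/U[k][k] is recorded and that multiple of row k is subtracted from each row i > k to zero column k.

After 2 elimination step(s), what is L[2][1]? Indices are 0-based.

[col 0] pivot 4
  R1 -= 3*R0 → (0, -3, 1)  (L[1][0] := 3)
  R2 -= -4*R0 → (0, -3, 4)  (L[2][0] := -4)
[col 1] pivot -3
  R2 -= 1*R1 → (0, 0, 3)  (L[2][1] := 1)

L[2][1] = 1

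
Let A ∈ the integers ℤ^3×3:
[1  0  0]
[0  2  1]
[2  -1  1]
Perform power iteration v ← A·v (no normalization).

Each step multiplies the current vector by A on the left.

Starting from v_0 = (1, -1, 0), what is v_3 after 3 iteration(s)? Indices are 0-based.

v_0 = (1, -1, 0).
v_1 = A·v_0 = (1, -2, 3).
v_2 = A·v_1 = (1, -1, 7).
v_3 = A·v_2 = (1, 5, 10).

v_3 = (1, 5, 10)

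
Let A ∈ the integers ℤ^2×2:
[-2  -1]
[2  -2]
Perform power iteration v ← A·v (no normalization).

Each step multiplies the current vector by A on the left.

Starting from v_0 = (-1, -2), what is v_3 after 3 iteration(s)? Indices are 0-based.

v_3 = (16, -28)

v_0 = (-1, -2).
v_1 = A·v_0 = (4, 2).
v_2 = A·v_1 = (-10, 4).
v_3 = A·v_2 = (16, -28).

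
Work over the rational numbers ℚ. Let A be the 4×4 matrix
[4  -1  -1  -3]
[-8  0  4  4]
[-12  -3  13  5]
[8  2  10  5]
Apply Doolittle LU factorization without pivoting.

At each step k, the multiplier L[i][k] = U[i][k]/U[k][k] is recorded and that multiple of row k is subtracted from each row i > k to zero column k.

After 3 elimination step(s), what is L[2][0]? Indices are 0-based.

k=0: U[0][0]=4
  eliminate (1,0): mult=-2, new row 1: (0, -2, 2, -2); set L[1][0]=-2
  eliminate (2,0): mult=-3, new row 2: (0, -6, 10, -4); set L[2][0]=-3
  eliminate (3,0): mult=2, new row 3: (0, 4, 12, 11); set L[3][0]=2
k=1: U[1][1]=-2
  eliminate (2,1): mult=3, new row 2: (0, 0, 4, 2); set L[2][1]=3
  eliminate (3,1): mult=-2, new row 3: (0, 0, 16, 7); set L[3][1]=-2
k=2: U[2][2]=4
  eliminate (3,2): mult=4, new row 3: (0, 0, 0, -1); set L[3][2]=4

L[2][0] = -3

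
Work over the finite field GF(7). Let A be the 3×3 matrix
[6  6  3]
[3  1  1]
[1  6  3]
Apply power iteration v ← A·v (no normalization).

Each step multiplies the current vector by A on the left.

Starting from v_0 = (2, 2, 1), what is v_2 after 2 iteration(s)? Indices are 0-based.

v_2 = (1, 2, 6)

v_0 = (2, 2, 1).
v_1 = A·v_0 = (6, 2, 3).
v_2 = A·v_1 = (1, 2, 6).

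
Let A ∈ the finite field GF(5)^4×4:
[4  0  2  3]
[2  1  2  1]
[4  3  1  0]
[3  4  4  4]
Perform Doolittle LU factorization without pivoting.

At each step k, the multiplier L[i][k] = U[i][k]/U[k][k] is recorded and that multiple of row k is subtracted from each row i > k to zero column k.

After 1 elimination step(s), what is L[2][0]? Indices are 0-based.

L[2][0] = 1

[col 0] pivot 4
  R1 -= 3*R0 → (0, 1, 1, 2)  (L[1][0] := 3)
  R2 -= 1*R0 → (0, 3, 4, 2)  (L[2][0] := 1)
  R3 -= 2*R0 → (0, 4, 0, 3)  (L[3][0] := 2)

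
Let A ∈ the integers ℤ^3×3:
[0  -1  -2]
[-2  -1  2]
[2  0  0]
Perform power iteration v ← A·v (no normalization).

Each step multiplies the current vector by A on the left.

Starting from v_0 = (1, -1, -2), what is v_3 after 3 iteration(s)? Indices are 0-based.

v_3 = (-19, 19, 2)

v_0 = (1, -1, -2).
v_1 = A·v_0 = (5, -5, 2).
v_2 = A·v_1 = (1, -1, 10).
v_3 = A·v_2 = (-19, 19, 2).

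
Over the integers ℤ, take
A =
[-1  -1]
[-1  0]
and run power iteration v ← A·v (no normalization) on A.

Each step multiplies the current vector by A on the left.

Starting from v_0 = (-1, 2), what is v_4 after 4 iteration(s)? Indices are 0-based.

v_4 = (1, 1)

v_0 = (-1, 2).
v_1 = A·v_0 = (-1, 1).
v_2 = A·v_1 = (0, 1).
v_3 = A·v_2 = (-1, 0).
v_4 = A·v_3 = (1, 1).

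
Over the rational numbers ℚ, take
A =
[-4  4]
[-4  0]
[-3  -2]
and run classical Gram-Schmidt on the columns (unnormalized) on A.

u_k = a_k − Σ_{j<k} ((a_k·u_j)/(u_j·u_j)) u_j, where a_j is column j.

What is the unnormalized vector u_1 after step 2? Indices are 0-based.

u_1 = (124/41, -40/41, -112/41)

Step 1: u_0 = a_0 = (-4, -4, -3).
Step 2: u_1 = a_1 − (-10/41)·u_0 = (124/41, -40/41, -112/41).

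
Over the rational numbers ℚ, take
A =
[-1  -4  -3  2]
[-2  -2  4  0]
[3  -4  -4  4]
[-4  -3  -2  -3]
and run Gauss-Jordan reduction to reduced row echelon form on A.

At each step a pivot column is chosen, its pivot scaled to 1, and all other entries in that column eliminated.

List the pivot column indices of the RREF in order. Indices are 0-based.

pivot(0,0)=-1: scale R0 → (1, 4, 3, -2)
  clear (1,0): R1 −= (-2)R0 → (0, 6, 10, -4)
  clear (2,0): R2 −= (3)R0 → (0, -16, -13, 10)
  clear (3,0): R3 −= (-4)R0 → (0, 13, 10, -11)
pivot(1,1)=6: scale R1 → (0, 1, 5/3, -2/3)
  clear (0,1): R0 −= (4)R1 → (1, 0, -11/3, 2/3)
  clear (2,1): R2 −= (-16)R1 → (0, 0, 41/3, -2/3)
  clear (3,1): R3 −= (13)R1 → (0, 0, -35/3, -7/3)
pivot(2,2)=41/3: scale R2 → (0, 0, 1, -2/41)
  clear (0,2): R0 −= (-11/3)R2 → (1, 0, 0, 20/41)
  clear (1,2): R1 −= (5/3)R2 → (0, 1, 0, -24/41)
  clear (3,2): R3 −= (-35/3)R2 → (0, 0, 0, -119/41)
pivot(3,3)=-119/41: scale R3 → (0, 0, 0, 1)
  clear (0,3): R0 −= (20/41)R3 → (1, 0, 0, 0)
  clear (1,3): R1 −= (-24/41)R3 → (0, 1, 0, 0)
  clear (2,3): R2 −= (-2/41)R3 → (0, 0, 1, 0)

pivot columns: 0, 1, 2, 3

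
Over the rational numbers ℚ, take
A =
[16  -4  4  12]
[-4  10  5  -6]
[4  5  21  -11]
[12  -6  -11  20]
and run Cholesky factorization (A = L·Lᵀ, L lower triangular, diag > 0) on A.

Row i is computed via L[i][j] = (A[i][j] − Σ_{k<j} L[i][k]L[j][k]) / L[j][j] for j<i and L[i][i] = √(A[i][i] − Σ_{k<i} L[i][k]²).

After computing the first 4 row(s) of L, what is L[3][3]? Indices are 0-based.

Step 1: L[0][0] = √(16) = 4.
  L[1][0] = (-4) / L[0][0] = -1.
Step 2: L[1][1] = √(9) = 3.
  L[2][0] = (4) / L[0][0] = 1.
  L[2][1] = (6) / L[1][1] = 2.
Step 3: L[2][2] = √(16) = 4.
  L[3][0] = (12) / L[0][0] = 3.
  L[3][1] = (-3) / L[1][1] = -1.
  L[3][2] = (-12) / L[2][2] = -3.
Step 4: L[3][3] = √(1) = 1.

L[3][3] = 1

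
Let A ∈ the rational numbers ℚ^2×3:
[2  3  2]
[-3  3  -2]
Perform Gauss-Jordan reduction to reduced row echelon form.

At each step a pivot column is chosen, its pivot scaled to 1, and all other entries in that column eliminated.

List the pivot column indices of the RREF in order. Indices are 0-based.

pivot columns: 0, 1

[1] R0 /= 2  ⇒  (1, 3/2, 1)
     R1 -= -3·R0  ⇒  (0, 15/2, 1)
[2] R1 /= 15/2  ⇒  (0, 1, 2/15)
     R0 -= 3/2·R1  ⇒  (1, 0, 4/5)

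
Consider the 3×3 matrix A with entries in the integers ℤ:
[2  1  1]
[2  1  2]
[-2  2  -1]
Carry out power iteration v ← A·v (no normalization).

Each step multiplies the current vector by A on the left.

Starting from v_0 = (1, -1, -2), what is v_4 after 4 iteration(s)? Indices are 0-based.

v_0 = (1, -1, -2).
v_1 = A·v_0 = (-1, -3, -2).
v_2 = A·v_1 = (-7, -9, -2).
v_3 = A·v_2 = (-25, -27, -2).
v_4 = A·v_3 = (-79, -81, -2).

v_4 = (-79, -81, -2)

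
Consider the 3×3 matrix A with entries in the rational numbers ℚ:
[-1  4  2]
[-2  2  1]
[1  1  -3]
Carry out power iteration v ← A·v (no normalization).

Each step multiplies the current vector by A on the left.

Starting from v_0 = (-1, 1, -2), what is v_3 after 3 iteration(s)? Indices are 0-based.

v_3 = (-17, -37, 72)

v_0 = (-1, 1, -2).
v_1 = A·v_0 = (1, 2, 6).
v_2 = A·v_1 = (19, 8, -15).
v_3 = A·v_2 = (-17, -37, 72).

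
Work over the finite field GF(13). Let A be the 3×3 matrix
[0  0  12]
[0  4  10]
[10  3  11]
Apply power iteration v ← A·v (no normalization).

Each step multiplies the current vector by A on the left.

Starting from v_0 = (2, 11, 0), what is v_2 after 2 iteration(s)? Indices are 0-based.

v_0 = (2, 11, 0).
v_1 = A·v_0 = (0, 5, 1).
v_2 = A·v_1 = (12, 4, 0).

v_2 = (12, 4, 0)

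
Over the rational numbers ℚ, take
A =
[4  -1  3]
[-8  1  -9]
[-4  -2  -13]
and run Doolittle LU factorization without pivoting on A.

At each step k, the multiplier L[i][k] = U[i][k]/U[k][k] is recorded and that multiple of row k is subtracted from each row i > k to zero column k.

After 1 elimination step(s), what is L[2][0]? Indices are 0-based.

L[2][0] = -1

Step 1: pivot at (0,0) is 4.
  row1 ← row1 − (-2)·row0  ⇒  L[1][0]=-2, U row1=(0, -1, -3)
  row2 ← row2 − (-1)·row0  ⇒  L[2][0]=-1, U row2=(0, -3, -10)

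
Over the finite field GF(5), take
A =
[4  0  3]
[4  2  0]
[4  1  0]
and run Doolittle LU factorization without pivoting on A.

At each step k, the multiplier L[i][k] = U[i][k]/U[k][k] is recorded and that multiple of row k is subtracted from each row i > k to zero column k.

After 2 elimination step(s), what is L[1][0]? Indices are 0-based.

k=0: U[0][0]=4
  eliminate (1,0): mult=1, new row 1: (0, 2, 2); set L[1][0]=1
  eliminate (2,0): mult=1, new row 2: (0, 1, 2); set L[2][0]=1
k=1: U[1][1]=2
  eliminate (2,1): mult=3, new row 2: (0, 0, 1); set L[2][1]=3

L[1][0] = 1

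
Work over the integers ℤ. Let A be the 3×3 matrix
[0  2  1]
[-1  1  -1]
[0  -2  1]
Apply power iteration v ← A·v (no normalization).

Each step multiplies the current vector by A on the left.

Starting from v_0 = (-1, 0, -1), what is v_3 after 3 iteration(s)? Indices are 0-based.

v_3 = (3, 6, -13)

v_0 = (-1, 0, -1).
v_1 = A·v_0 = (-1, 2, -1).
v_2 = A·v_1 = (3, 4, -5).
v_3 = A·v_2 = (3, 6, -13).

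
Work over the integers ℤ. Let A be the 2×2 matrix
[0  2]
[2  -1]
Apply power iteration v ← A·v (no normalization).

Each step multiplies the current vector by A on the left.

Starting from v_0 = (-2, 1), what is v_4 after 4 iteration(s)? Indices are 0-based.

v_4 = (-58, 65)

v_0 = (-2, 1).
v_1 = A·v_0 = (2, -5).
v_2 = A·v_1 = (-10, 9).
v_3 = A·v_2 = (18, -29).
v_4 = A·v_3 = (-58, 65).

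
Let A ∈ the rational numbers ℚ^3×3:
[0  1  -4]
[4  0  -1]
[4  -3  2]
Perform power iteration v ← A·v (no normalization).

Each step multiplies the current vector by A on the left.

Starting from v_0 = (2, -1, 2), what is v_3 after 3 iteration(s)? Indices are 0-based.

v_0 = (2, -1, 2).
v_1 = A·v_0 = (-9, 6, 15).
v_2 = A·v_1 = (-54, -51, -24).
v_3 = A·v_2 = (45, -192, -111).

v_3 = (45, -192, -111)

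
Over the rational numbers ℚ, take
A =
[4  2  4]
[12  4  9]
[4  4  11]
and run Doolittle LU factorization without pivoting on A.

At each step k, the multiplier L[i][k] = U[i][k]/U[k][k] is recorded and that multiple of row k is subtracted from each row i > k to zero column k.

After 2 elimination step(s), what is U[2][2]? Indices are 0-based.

k=0: U[0][0]=4
  eliminate (1,0): mult=3, new row 1: (0, -2, -3); set L[1][0]=3
  eliminate (2,0): mult=1, new row 2: (0, 2, 7); set L[2][0]=1
k=1: U[1][1]=-2
  eliminate (2,1): mult=-1, new row 2: (0, 0, 4); set L[2][1]=-1

U[2][2] = 4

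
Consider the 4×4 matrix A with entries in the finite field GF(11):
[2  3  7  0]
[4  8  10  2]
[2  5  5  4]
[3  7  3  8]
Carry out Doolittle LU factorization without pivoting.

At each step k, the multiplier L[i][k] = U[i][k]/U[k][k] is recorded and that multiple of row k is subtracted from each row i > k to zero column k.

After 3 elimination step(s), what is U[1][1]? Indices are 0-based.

k=0: U[0][0]=2
  eliminate (1,0): mult=2, new row 1: (0, 2, 7, 2); set L[1][0]=2
  eliminate (2,0): mult=1, new row 2: (0, 2, 9, 4); set L[2][0]=1
  eliminate (3,0): mult=7, new row 3: (0, 8, 9, 8); set L[3][0]=7
k=1: U[1][1]=2
  eliminate (2,1): mult=1, new row 2: (0, 0, 2, 2); set L[2][1]=1
  eliminate (3,1): mult=4, new row 3: (0, 0, 3, 0); set L[3][1]=4
k=2: U[2][2]=2
  eliminate (3,2): mult=7, new row 3: (0, 0, 0, 8); set L[3][2]=7

U[1][1] = 2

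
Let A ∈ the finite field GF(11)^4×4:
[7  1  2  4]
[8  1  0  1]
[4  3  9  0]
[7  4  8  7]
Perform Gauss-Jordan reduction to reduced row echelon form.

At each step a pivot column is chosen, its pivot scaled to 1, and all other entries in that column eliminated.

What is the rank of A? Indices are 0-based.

pivot(0,0)=7: scale R0 → (1, 8, 5, 10)
  clear (1,0): R1 −= (8)R0 → (0, 3, 4, 9)
  clear (2,0): R2 −= (4)R0 → (0, 4, 0, 4)
  clear (3,0): R3 −= (7)R0 → (0, 3, 6, 3)
pivot(1,1)=3: scale R1 → (0, 1, 5, 3)
  clear (0,1): R0 −= (8)R1 → (1, 0, 9, 8)
  clear (2,1): R2 −= (4)R1 → (0, 0, 2, 3)
  clear (3,1): R3 −= (3)R1 → (0, 0, 2, 5)
pivot(2,2)=2: scale R2 → (0, 0, 1, 7)
  clear (0,2): R0 −= (9)R2 → (1, 0, 0, 0)
  clear (1,2): R1 −= (5)R2 → (0, 1, 0, 1)
  clear (3,2): R3 −= (2)R2 → (0, 0, 0, 2)
pivot(3,3)=2: scale R3 → (0, 0, 0, 1)
  clear (1,3): R1 −= (1)R3 → (0, 1, 0, 0)
  clear (2,3): R2 −= (7)R3 → (0, 0, 1, 0)

rank = 4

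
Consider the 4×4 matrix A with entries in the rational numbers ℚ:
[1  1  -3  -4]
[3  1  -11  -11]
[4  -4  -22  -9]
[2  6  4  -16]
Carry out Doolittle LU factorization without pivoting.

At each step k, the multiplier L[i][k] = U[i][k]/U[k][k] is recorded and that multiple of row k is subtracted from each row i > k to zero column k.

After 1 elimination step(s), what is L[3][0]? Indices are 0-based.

k=0: U[0][0]=1
  eliminate (1,0): mult=3, new row 1: (0, -2, -2, 1); set L[1][0]=3
  eliminate (2,0): mult=4, new row 2: (0, -8, -10, 7); set L[2][0]=4
  eliminate (3,0): mult=2, new row 3: (0, 4, 10, -8); set L[3][0]=2

L[3][0] = 2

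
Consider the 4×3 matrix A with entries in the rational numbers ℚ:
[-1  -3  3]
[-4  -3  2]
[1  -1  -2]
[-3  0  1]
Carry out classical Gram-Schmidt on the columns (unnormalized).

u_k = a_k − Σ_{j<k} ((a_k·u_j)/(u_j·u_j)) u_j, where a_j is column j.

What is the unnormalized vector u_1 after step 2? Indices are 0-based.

Step 1: u_0 = a_0 = (-1, -4, 1, -3).
Step 2: u_1 = a_1 − (14/27)·u_0 = (-67/27, -25/27, -41/27, 14/9).

u_1 = (-67/27, -25/27, -41/27, 14/9)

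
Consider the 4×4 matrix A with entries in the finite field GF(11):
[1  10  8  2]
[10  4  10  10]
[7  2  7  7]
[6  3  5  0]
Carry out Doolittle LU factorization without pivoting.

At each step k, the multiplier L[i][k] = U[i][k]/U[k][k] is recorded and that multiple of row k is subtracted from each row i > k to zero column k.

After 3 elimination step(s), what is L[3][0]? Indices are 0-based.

L[3][0] = 6

[col 0] pivot 1
  R1 -= 10*R0 → (0, 3, 7, 1)  (L[1][0] := 10)
  R2 -= 7*R0 → (0, 9, 6, 4)  (L[2][0] := 7)
  R3 -= 6*R0 → (0, 9, 1, 10)  (L[3][0] := 6)
[col 1] pivot 3
  R2 -= 3*R1 → (0, 0, 7, 1)  (L[2][1] := 3)
  R3 -= 3*R1 → (0, 0, 2, 7)  (L[3][1] := 3)
[col 2] pivot 7
  R3 -= 5*R2 → (0, 0, 0, 2)  (L[3][2] := 5)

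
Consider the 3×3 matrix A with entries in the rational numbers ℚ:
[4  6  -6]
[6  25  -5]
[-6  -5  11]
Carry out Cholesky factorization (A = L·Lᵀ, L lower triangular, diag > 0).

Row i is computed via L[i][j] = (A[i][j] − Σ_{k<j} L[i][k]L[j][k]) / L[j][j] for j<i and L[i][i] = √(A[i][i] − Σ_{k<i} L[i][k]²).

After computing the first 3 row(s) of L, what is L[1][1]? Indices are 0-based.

L[1][1] = 4

Step 1: L[0][0] = √(4) = 2.
  L[1][0] = (6) / L[0][0] = 3.
Step 2: L[1][1] = √(16) = 4.
  L[2][0] = (-6) / L[0][0] = -3.
  L[2][1] = (4) / L[1][1] = 1.
Step 3: L[2][2] = √(1) = 1.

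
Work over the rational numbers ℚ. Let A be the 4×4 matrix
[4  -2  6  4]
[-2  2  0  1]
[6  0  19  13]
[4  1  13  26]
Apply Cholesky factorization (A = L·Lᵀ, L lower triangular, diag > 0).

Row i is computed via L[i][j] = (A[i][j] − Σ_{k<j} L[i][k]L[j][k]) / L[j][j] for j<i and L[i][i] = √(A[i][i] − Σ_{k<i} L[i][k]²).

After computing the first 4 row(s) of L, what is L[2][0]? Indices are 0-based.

L[2][0] = 3

Step 1: L[0][0] = √(4) = 2.
  L[1][0] = (-2) / L[0][0] = -1.
Step 2: L[1][1] = √(1) = 1.
  L[2][0] = (6) / L[0][0] = 3.
  L[2][1] = (3) / L[1][1] = 3.
Step 3: L[2][2] = √(1) = 1.
  L[3][0] = (4) / L[0][0] = 2.
  L[3][1] = (3) / L[1][1] = 3.
  L[3][2] = (-2) / L[2][2] = -2.
Step 4: L[3][3] = √(9) = 3.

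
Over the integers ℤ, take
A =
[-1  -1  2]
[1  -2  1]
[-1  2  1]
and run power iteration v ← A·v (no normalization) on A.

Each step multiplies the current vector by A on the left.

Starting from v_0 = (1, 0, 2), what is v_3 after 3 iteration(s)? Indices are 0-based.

v_3 = (14, 4, 4)

v_0 = (1, 0, 2).
v_1 = A·v_0 = (3, 3, 1).
v_2 = A·v_1 = (-4, -2, 4).
v_3 = A·v_2 = (14, 4, 4).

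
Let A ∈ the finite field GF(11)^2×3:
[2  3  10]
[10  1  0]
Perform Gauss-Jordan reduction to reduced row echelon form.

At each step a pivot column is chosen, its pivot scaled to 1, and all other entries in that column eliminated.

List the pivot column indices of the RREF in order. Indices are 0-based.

pivot columns: 0, 1

[1] R0 /= 2  ⇒  (1, 7, 5)
     R1 -= 10·R0  ⇒  (0, 8, 5)
[2] R1 /= 8  ⇒  (0, 1, 2)
     R0 -= 7·R1  ⇒  (1, 0, 2)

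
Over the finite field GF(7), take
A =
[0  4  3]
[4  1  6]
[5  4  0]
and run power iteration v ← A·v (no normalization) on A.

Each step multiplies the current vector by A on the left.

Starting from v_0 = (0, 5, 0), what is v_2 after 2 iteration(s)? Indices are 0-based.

v_2 = (3, 2, 1)

v_0 = (0, 5, 0).
v_1 = A·v_0 = (6, 5, 6).
v_2 = A·v_1 = (3, 2, 1).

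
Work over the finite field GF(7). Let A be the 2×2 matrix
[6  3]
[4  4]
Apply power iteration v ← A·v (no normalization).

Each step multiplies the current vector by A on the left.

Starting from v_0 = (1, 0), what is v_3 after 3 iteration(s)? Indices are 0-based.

v_0 = (1, 0).
v_1 = A·v_0 = (6, 4).
v_2 = A·v_1 = (6, 5).
v_3 = A·v_2 = (2, 2).

v_3 = (2, 2)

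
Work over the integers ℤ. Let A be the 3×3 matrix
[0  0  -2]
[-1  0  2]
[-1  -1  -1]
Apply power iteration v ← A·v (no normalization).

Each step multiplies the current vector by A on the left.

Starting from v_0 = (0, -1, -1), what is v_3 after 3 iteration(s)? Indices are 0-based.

v_3 = (4, 0, 4)

v_0 = (0, -1, -1).
v_1 = A·v_0 = (2, -2, 2).
v_2 = A·v_1 = (-4, 2, -2).
v_3 = A·v_2 = (4, 0, 4).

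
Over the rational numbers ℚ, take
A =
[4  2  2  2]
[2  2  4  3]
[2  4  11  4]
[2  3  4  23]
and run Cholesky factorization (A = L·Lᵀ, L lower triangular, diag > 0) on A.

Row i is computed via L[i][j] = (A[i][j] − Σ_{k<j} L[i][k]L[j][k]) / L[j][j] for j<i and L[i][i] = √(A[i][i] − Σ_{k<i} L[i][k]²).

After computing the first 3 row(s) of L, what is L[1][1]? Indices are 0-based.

L[1][1] = 1

Step 1: L[0][0] = √(4) = 2.
  L[1][0] = (2) / L[0][0] = 1.
Step 2: L[1][1] = √(1) = 1.
  L[2][0] = (2) / L[0][0] = 1.
  L[2][1] = (3) / L[1][1] = 3.
Step 3: L[2][2] = √(1) = 1.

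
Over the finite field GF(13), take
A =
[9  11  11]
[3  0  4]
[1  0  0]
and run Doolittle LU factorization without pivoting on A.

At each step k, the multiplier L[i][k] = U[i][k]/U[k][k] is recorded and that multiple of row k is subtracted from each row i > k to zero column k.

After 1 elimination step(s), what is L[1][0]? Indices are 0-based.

L[1][0] = 9

Step 1: pivot at (0,0) is 9.
  row1 ← row1 − (9)·row0  ⇒  L[1][0]=9, U row1=(0, 5, 9)
  row2 ← row2 − (3)·row0  ⇒  L[2][0]=3, U row2=(0, 6, 6)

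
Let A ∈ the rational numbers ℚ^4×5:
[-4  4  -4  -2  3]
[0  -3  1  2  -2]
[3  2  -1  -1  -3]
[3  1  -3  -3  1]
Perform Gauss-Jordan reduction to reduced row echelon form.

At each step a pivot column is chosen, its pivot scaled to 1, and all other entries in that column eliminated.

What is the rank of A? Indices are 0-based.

[1] R0 /= -4  ⇒  (1, -1, 1, 1/2, -3/4)
     R2 -= 3·R0  ⇒  (0, 5, -4, -5/2, -3/4)
     R3 -= 3·R0  ⇒  (0, 4, -6, -9/2, 13/4)
[2] R1 /= -3  ⇒  (0, 1, -1/3, -2/3, 2/3)
     R0 -= -1·R1  ⇒  (1, 0, 2/3, -1/6, -1/12)
     R2 -= 5·R1  ⇒  (0, 0, -7/3, 5/6, -49/12)
     R3 -= 4·R1  ⇒  (0, 0, -14/3, -11/6, 7/12)
[3] R2 /= -7/3  ⇒  (0, 0, 1, -5/14, 7/4)
     R0 -= 2/3·R2  ⇒  (1, 0, 0, 1/14, -5/4)
     R1 -= -1/3·R2  ⇒  (0, 1, 0, -11/14, 5/4)
     R3 -= -14/3·R2  ⇒  (0, 0, 0, -7/2, 35/4)
[4] R3 /= -7/2  ⇒  (0, 0, 0, 1, -5/2)
     R0 -= 1/14·R3  ⇒  (1, 0, 0, 0, -15/14)
     R1 -= -11/14·R3  ⇒  (0, 1, 0, 0, -5/7)
     R2 -= -5/14·R3  ⇒  (0, 0, 1, 0, 6/7)

rank = 4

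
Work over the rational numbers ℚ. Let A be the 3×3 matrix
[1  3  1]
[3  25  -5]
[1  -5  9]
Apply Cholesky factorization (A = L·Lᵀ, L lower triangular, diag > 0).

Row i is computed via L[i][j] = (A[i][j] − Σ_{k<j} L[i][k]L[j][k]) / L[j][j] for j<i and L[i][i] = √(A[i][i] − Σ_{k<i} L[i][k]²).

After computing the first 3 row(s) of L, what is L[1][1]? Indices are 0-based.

Step 1: L[0][0] = √(1) = 1.
  L[1][0] = (3) / L[0][0] = 3.
Step 2: L[1][1] = √(16) = 4.
  L[2][0] = (1) / L[0][0] = 1.
  L[2][1] = (-8) / L[1][1] = -2.
Step 3: L[2][2] = √(4) = 2.

L[1][1] = 4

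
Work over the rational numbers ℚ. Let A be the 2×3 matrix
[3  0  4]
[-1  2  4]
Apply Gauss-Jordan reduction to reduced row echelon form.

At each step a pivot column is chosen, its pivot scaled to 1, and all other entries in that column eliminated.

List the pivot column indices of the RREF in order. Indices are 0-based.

pivot columns: 0, 1

pivot(0,0)=3: scale R0 → (1, 0, 4/3)
  clear (1,0): R1 −= (-1)R0 → (0, 2, 16/3)
pivot(1,1)=2: scale R1 → (0, 1, 8/3)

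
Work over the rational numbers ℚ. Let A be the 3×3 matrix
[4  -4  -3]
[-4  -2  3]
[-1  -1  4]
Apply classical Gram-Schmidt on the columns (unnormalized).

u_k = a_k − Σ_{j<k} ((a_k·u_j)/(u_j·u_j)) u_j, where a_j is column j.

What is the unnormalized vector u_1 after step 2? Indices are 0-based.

Step 1: u_0 = a_0 = (4, -4, -1).
Step 2: u_1 = a_1 − (-7/33)·u_0 = (-104/33, -94/33, -40/33).

u_1 = (-104/33, -94/33, -40/33)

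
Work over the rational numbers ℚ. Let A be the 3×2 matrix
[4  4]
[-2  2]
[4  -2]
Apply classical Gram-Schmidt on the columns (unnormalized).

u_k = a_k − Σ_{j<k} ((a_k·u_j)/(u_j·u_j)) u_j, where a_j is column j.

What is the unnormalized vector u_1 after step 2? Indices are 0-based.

Step 1: u_0 = a_0 = (4, -2, 4).
Step 2: u_1 = a_1 − (1/9)·u_0 = (32/9, 20/9, -22/9).

u_1 = (32/9, 20/9, -22/9)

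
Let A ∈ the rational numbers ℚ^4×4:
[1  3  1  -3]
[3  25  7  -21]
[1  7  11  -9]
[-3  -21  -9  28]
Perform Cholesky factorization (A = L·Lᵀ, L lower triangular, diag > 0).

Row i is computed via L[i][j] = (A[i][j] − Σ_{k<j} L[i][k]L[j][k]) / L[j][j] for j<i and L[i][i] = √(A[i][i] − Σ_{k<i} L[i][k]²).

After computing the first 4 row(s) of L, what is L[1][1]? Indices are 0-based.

Step 1: L[0][0] = √(1) = 1.
  L[1][0] = (3) / L[0][0] = 3.
Step 2: L[1][1] = √(16) = 4.
  L[2][0] = (1) / L[0][0] = 1.
  L[2][1] = (4) / L[1][1] = 1.
Step 3: L[2][2] = √(9) = 3.
  L[3][0] = (-3) / L[0][0] = -3.
  L[3][1] = (-12) / L[1][1] = -3.
  L[3][2] = (-3) / L[2][2] = -1.
Step 4: L[3][3] = √(9) = 3.

L[1][1] = 4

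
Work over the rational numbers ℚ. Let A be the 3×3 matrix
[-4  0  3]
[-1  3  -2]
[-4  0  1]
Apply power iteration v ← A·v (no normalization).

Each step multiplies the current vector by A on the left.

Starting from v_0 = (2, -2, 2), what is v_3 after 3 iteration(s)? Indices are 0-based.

v_0 = (2, -2, 2).
v_1 = A·v_0 = (-2, -12, -6).
v_2 = A·v_1 = (-10, -22, 2).
v_3 = A·v_2 = (46, -60, 42).

v_3 = (46, -60, 42)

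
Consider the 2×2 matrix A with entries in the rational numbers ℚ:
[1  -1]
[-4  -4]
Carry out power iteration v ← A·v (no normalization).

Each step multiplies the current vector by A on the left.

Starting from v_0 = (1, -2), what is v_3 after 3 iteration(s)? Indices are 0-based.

v_3 = (27, 116)

v_0 = (1, -2).
v_1 = A·v_0 = (3, 4).
v_2 = A·v_1 = (-1, -28).
v_3 = A·v_2 = (27, 116).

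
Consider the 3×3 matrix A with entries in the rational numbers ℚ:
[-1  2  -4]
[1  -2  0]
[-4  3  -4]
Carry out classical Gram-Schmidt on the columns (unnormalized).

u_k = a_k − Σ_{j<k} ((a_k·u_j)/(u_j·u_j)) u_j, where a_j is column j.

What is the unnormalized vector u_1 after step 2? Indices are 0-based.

u_1 = (10/9, -10/9, -5/9)

Step 1: u_0 = a_0 = (-1, 1, -4).
Step 2: u_1 = a_1 − (-8/9)·u_0 = (10/9, -10/9, -5/9).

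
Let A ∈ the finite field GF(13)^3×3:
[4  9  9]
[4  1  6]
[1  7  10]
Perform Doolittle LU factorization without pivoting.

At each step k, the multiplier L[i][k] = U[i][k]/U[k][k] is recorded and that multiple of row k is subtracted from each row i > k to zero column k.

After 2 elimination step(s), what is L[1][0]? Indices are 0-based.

L[1][0] = 1

[col 0] pivot 4
  R1 -= 1*R0 → (0, 5, 10)  (L[1][0] := 1)
  R2 -= 10*R0 → (0, 8, 11)  (L[2][0] := 10)
[col 1] pivot 5
  R2 -= 12*R1 → (0, 0, 8)  (L[2][1] := 12)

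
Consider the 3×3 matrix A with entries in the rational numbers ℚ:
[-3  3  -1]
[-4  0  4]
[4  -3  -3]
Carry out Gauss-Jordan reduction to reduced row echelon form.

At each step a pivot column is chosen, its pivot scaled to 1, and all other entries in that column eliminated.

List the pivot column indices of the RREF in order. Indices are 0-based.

pivot columns: 0, 1, 2

[1] R0 /= -3  ⇒  (1, -1, 1/3)
     R1 -= -4·R0  ⇒  (0, -4, 16/3)
     R2 -= 4·R0  ⇒  (0, 1, -13/3)
[2] R1 /= -4  ⇒  (0, 1, -4/3)
     R0 -= -1·R1  ⇒  (1, 0, -1)
     R2 -= 1·R1  ⇒  (0, 0, -3)
[3] R2 /= -3  ⇒  (0, 0, 1)
     R0 -= -1·R2  ⇒  (1, 0, 0)
     R1 -= -4/3·R2  ⇒  (0, 1, 0)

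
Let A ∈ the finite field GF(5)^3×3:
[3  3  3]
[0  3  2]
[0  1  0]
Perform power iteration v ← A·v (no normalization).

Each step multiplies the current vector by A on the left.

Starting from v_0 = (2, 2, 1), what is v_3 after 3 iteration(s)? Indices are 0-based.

v_0 = (2, 2, 1).
v_1 = A·v_0 = (0, 3, 2).
v_2 = A·v_1 = (0, 3, 3).
v_3 = A·v_2 = (3, 0, 3).

v_3 = (3, 0, 3)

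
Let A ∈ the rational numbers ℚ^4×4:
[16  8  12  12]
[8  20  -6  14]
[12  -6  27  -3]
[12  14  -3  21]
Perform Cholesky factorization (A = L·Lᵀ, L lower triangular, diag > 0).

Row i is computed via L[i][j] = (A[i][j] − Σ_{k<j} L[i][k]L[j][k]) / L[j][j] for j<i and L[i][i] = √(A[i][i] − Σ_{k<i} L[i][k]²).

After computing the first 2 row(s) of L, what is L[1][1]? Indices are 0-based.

Step 1: L[0][0] = √(16) = 4.
  L[1][0] = (8) / L[0][0] = 2.
Step 2: L[1][1] = √(16) = 4.

L[1][1] = 4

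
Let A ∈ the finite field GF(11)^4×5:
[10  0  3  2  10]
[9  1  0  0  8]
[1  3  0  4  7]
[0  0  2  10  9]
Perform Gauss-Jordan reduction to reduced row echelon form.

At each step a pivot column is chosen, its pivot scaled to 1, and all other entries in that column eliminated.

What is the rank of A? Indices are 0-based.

pivot(0,0)=10: scale R0 → (1, 0, 8, 9, 1)
  clear (1,0): R1 −= (9)R0 → (0, 1, 5, 7, 10)
  clear (2,0): R2 −= (1)R0 → (0, 3, 3, 6, 6)
pivot(1,1)=1: scale R1 → (0, 1, 5, 7, 10)
  clear (2,1): R2 −= (3)R1 → (0, 0, 10, 7, 9)
pivot(2,2)=10: scale R2 → (0, 0, 1, 4, 2)
  clear (0,2): R0 −= (8)R2 → (1, 0, 0, 10, 7)
  clear (1,2): R1 −= (5)R2 → (0, 1, 0, 9, 0)
  clear (3,2): R3 −= (2)R2 → (0, 0, 0, 2, 5)
pivot(3,3)=2: scale R3 → (0, 0, 0, 1, 8)
  clear (0,3): R0 −= (10)R3 → (1, 0, 0, 0, 4)
  clear (1,3): R1 −= (9)R3 → (0, 1, 0, 0, 5)
  clear (2,3): R2 −= (4)R3 → (0, 0, 1, 0, 3)

rank = 4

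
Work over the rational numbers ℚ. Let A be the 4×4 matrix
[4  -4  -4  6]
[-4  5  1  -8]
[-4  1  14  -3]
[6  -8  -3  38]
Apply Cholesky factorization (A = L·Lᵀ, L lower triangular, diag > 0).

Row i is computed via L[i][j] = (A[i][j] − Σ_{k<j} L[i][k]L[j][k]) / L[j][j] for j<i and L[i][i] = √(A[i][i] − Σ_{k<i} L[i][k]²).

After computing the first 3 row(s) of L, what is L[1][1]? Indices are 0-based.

L[1][1] = 1

Step 1: L[0][0] = √(4) = 2.
  L[1][0] = (-4) / L[0][0] = -2.
Step 2: L[1][1] = √(1) = 1.
  L[2][0] = (-4) / L[0][0] = -2.
  L[2][1] = (-3) / L[1][1] = -3.
Step 3: L[2][2] = √(1) = 1.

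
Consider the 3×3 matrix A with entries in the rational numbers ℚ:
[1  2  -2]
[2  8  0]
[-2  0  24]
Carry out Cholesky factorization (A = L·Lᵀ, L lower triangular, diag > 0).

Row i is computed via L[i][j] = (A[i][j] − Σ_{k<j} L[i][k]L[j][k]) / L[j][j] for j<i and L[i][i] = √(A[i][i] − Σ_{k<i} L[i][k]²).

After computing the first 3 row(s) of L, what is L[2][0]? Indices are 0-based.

L[2][0] = -2

Step 1: L[0][0] = √(1) = 1.
  L[1][0] = (2) / L[0][0] = 2.
Step 2: L[1][1] = √(4) = 2.
  L[2][0] = (-2) / L[0][0] = -2.
  L[2][1] = (4) / L[1][1] = 2.
Step 3: L[2][2] = √(16) = 4.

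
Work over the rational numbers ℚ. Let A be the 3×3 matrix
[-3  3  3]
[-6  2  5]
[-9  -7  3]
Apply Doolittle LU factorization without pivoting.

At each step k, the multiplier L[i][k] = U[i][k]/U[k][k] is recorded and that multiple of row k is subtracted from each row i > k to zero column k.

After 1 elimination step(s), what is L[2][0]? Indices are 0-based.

L[2][0] = 3

k=0: U[0][0]=-3
  eliminate (1,0): mult=2, new row 1: (0, -4, -1); set L[1][0]=2
  eliminate (2,0): mult=3, new row 2: (0, -16, -6); set L[2][0]=3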